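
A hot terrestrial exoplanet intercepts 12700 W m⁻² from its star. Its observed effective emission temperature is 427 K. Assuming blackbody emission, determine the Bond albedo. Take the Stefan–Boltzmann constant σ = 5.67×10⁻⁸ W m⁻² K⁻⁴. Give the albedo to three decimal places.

0.406

Energy balance: S(1−α)/4 = σT⁴, so 1−α = 4σT⁴/S.
4σT⁴ = 4·5.67×10⁻⁸·(427)⁴ = 7540 W m⁻².
Hence α = 1 − 7540/12700 = 0.4063.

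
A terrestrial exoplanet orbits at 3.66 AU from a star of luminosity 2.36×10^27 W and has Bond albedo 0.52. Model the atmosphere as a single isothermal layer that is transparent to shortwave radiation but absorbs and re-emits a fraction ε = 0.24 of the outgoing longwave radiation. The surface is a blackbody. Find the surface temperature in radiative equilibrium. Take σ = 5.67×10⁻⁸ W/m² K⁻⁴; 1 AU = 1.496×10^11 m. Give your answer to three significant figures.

197 kelvin

Orbital distance: d = 3.66 AU = 5.475×10^11 m.
Spreading L over a sphere of radius d: S = 2.36×10^27/(4π·5.48×10^11²) = 626.4 W/m².
At the top of the atmosphere, σT_e⁴ = S(1−α)/4 = 75.17 W/m², giving T_e = 190.8 K.
Surface balance with a leaky layer gives σT_s⁴ = σT_e⁴·2/(2−ε), so T_s = T_e·[2/(2−0.24)]^(1/4) = 197.0 K.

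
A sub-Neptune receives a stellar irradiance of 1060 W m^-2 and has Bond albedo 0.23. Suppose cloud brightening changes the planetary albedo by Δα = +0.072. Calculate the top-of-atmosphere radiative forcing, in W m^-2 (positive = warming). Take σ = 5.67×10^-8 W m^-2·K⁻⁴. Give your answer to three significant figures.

-19.1 W m^-2

TOA radiative forcing: ΔF = −S·Δα/4 = −1060·(+0.072)/4 = -19.08 W m^-2.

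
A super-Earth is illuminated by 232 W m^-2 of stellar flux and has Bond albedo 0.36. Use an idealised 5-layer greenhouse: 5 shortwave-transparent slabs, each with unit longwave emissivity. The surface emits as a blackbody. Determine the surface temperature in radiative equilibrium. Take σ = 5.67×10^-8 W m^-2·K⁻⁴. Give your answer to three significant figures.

The effective emission temperature is T_e = [S(1−α)/(4σ)]^¼ = 160.0 K.
Layer-by-layer balance gives σT_s⁴ = (N+1)σT_e⁴, so T_s = 6^¼·160.0 = 250.3 K.

250 kelvin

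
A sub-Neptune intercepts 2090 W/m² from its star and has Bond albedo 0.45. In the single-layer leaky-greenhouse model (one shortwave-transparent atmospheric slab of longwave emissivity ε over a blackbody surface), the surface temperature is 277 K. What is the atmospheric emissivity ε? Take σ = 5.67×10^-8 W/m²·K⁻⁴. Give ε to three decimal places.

0.278

TOA balance gives T_e = 266.8 K.
T_s⁴ = T_e⁴·2/(2−ε) → ε = 2 − 2(T_e/T_s)⁴ = 2 − 2·(266.8/277)⁴ = 0.2782.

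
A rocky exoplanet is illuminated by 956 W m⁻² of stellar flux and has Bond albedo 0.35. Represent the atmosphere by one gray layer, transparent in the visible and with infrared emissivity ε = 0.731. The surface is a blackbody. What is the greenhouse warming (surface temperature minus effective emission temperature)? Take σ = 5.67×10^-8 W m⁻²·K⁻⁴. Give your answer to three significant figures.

The planet radiates to space at T_e = [S(1−α)/(4σ)]^(1/4) = 228.8 K.
For a single slab of emissivity ε, T_s⁴ = 2T_e⁴/(2−ε); thus T_s = 228.8·(1.576)^(1/4) = 256.3 K.
T_s − T_e = 256.3 − 228.8 = 27.56 K.

27.6 K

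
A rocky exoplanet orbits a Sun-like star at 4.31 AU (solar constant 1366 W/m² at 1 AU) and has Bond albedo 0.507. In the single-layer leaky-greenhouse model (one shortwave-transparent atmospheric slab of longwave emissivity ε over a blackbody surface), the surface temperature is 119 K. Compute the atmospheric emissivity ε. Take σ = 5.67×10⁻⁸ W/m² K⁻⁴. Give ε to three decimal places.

Irradiance scales as 1/d², so S = 1366 W/m² × (1/4.31)² = 73.54 W/m².
TOA balance gives T_e = 112.4 K.
Since (2−ε)/2 = (T_e/T_s)⁴ = 0.7971, ε = 0.4058.

0.406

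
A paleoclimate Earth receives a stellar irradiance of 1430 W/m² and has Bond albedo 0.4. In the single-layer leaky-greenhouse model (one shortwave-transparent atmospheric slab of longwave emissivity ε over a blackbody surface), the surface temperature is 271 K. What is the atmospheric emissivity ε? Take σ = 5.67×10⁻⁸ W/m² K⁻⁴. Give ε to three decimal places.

0.597

TOA balance gives T_e = 248.0 K.
T_s⁴ = T_e⁴·2/(2−ε) → ε = 2 − 2(T_e/T_s)⁴ = 2 − 2·(248.0/271)⁴ = 0.5972.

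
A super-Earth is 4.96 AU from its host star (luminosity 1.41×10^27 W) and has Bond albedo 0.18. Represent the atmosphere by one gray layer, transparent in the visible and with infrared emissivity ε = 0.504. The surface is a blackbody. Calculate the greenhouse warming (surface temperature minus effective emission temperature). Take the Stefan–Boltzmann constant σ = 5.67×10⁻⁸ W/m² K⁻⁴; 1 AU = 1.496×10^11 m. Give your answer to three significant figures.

d = 4.96 × 1.496×10^11 m = 7.420×10^11 m.
Spreading L over a sphere of radius d: S = 1.41×10^27/(4π·7.42×10^11²) = 203.8 W/m².
The planet radiates to space at T_e = [S(1−α)/(4σ)]^(1/4) = 164.8 K.
For a single slab of emissivity ε, T_s⁴ = 2T_e⁴/(2−ε); thus T_s = 164.8·(1.337)^(1/4) = 177.2 K.
Greenhouse warming: T_s − T_e = 12.40 K.

12.4 kelvin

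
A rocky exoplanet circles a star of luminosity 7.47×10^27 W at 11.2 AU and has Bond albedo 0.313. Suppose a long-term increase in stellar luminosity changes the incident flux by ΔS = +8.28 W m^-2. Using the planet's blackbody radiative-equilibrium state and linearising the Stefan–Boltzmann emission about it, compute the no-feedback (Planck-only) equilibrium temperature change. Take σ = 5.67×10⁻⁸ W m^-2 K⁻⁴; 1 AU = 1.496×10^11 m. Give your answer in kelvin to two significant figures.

1.6 K

Orbital distance: d = 11.2 AU = 1.676×10^12 m.
Flux at the orbit: S = L/(4πd²) = 7.47×10^27/(4π·(1.68×10^12)²) = 211.7 W m^-2.
Reference equilibrium: T_e = [S(1−α)/(4σ)]^(1/4) = 159.1 K.
ΔF = Δ[S(1−α)]/4 = (1−0.313)·+8.28/4 = 1.422 W m^-2.
The Planck feedback parameter is 4σT_e³ = 0.9141 W m^-2/K.
So ΔT₀ = 1.422/0.9141 = 1.56 K.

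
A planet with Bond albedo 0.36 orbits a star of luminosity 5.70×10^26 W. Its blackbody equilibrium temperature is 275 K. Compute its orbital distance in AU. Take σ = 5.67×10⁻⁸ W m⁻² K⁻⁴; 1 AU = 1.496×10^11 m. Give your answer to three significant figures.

Energy balance gives S = 4σT⁴/(1−α) = 2027 W m⁻².
From L = 4πd²S, d = √(5.70×10^26/(4π·2027)) = 1.496×10^11 m = 1.000 AU.

1.00 AU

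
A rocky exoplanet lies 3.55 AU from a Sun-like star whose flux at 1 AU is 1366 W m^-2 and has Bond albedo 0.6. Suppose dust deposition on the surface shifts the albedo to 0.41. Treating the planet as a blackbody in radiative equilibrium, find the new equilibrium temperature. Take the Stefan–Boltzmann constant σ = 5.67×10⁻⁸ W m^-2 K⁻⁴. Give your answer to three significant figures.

Flux at the orbit: S = 1366/(3.55)² = 108.4 W m^-2.
T₂ = [S(1−α₂)/(4σ)]^(1/4) = [108.4·0.59/(4σ)]^(1/4) = 129.6 K.

130 K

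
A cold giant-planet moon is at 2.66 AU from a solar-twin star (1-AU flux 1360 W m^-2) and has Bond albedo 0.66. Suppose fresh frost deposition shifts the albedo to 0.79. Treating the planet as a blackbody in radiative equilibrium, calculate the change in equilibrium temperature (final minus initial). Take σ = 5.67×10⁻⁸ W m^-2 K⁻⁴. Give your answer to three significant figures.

Irradiance scales as 1/d², so S = 1360 W m^-2 × (1/2.66)² = 192.2 W m^-2.
With α = 0.66, T₁ = 130.3 K.
With α = 0.79, T₂ = 115.5 K.
Change: 115.5 − 130.3 = -14.79 K.

-14.8 K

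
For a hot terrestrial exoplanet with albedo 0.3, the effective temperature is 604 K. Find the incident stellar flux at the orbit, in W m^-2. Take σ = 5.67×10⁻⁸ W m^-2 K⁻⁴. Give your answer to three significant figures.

Invert the energy balance for S: S = 4σT⁴/(1−α).
σT⁴ = 5.67×10⁻⁸·(604)⁴ = 7546 W m^-2.
So S = 4×7546/(1−0.3) = 43120 W m^-2.

43100 W m^-2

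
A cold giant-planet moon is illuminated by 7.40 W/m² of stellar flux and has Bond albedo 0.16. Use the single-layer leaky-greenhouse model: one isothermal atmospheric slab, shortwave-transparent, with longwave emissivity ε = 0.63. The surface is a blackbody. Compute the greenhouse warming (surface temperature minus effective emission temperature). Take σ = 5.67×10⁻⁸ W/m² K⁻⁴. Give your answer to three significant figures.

7.18 K

At the top of the atmosphere, σT_e⁴ = S(1−α)/4 = 1.554 W/m², giving T_e = 72.35 K.
For a single slab of emissivity ε, T_s⁴ = 2T_e⁴/(2−ε); thus T_s = 72.35·(1.46)^(1/4) = 79.53 K.
T_s − T_e = 79.53 − 72.35 = 7.178 K.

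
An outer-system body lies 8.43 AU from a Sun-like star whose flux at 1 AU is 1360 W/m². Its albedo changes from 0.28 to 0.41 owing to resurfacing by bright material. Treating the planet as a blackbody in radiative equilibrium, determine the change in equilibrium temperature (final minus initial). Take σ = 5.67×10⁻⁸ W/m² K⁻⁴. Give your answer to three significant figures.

-4.29 K

Irradiance scales as 1/d², so S = 1360 W/m² × (1/8.43)² = 19.14 W/m².
Initial: T₁ = [S(1−0.28)/(4σ)]^(1/4) = 88.29 K.
Final:   T₂ = [S(1−0.41)/(4σ)]^(1/4) = 84.00 K.
ΔT = T₂ − T₁ = -4.287 K.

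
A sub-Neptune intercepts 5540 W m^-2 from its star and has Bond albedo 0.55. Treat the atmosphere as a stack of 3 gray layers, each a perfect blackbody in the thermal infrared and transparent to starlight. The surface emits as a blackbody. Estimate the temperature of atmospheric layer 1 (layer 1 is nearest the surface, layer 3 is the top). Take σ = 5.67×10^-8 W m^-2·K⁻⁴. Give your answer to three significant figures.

The effective emission temperature is T_e = [S(1−α)/(4σ)]^¼ = 323.8 K.
The net upward flux σT_e⁴ is constant between every pair of levels, so T_k⁴ = (N+1−k)T_e⁴.
T_1 = (3)^(1/4)·323.8 = 426.1 K.

426 K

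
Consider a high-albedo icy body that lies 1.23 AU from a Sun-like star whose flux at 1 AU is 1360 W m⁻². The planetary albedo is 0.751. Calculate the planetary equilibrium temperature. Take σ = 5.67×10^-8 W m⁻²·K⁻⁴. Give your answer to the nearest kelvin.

Flux at the orbit: S = 1360/(1.23)² = 898.9 W m⁻².
Averaging over the sphere, the absorbed flux is S(1−α)/4 = 55.96 W m⁻².
Set σT⁴ = 55.96 → T = (55.96/σ)^(1/4) = 177.2 K.

177 kelvin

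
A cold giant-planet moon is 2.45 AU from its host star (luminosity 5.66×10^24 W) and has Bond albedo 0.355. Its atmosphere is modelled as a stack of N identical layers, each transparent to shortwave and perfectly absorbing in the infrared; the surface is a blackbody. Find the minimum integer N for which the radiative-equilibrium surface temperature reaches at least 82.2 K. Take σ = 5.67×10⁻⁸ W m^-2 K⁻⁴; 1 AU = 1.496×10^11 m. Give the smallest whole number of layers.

4

Orbital distance: d = 2.45 AU = 3.665×10^11 m.
S = L/(4πd²) = 3.353 W m^-2.
OLR = S(1−α)/4 = 0.5406 W m^-2; the top layer radiates at T_e = 55.57 K.
Need (N+1)T_e⁴ ≥ T_s⁴, i.e. N+1 ≥ (82.2/55.57)⁴ = 4.788.
The minimum whole number is N = 4.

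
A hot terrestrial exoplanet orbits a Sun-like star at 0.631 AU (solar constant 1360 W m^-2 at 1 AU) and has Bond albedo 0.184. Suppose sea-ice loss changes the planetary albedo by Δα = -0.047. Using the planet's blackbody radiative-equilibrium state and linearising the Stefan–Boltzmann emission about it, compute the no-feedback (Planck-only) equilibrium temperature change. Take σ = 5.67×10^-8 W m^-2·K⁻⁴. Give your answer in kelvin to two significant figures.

4.8 K

By the inverse-square law, S = 1360/0.631² = 3416 W m^-2.
Reference equilibrium: T_e = [S(1−α)/(4σ)]^(1/4) = 333.0 K.
The change in absorbed flux is Δ[S(1−α)/4] = −SΔα/4 = 40.13 W m^-2.
Linearising σT⁴ gives d(σT⁴)/dT = 4σT_e³ = 8.371 W m^-2 per K.
Hence the no-feedback warming is ΔF/(4σT_e³) = 4.79 K.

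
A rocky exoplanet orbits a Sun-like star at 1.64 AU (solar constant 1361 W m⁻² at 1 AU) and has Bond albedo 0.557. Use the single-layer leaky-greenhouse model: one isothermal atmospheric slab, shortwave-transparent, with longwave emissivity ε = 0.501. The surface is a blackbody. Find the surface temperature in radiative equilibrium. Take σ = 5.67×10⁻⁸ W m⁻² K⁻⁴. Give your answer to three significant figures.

Flux at the orbit: S = 1361/(1.64)² = 506.0 W m⁻².
At the top of the atmosphere, σT_e⁴ = S(1−α)/4 = 56.04 W m⁻², giving T_e = 177.3 K.
Surface balance with a leaky layer gives σT_s⁴ = σT_e⁴·2/(2−ε), so T_s = T_e·[2/(2−0.501)]^(1/4) = 190.6 K.

191 K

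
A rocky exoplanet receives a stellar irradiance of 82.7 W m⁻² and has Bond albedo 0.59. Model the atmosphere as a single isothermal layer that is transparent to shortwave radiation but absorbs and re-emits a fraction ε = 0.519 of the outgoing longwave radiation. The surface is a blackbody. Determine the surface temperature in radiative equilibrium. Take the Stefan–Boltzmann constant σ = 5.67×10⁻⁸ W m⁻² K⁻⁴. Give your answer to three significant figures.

The planet radiates to space at T_e = [S(1−α)/(4σ)]^(1/4) = 110.6 K.
The surface balance (absorbed SW + ε·downward IR = σT_s⁴) with T_a⁴ = T_s⁴/2 reduces to T_s = T_e·[2/(2−ε)]^¼ = 119.2 K.

119 K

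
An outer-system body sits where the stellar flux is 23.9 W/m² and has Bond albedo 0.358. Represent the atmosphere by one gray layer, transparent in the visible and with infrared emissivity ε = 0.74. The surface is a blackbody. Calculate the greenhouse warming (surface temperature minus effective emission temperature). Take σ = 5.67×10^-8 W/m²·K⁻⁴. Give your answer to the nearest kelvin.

Effective emission temperature (TOA balance): σT_e⁴ = S(1−α)/4 = 3.836 W/m² → T_e = 90.69 K.
The surface balance (absorbed SW + ε·downward IR = σT_s⁴) with T_a⁴ = T_s⁴/2 reduces to T_s = T_e·[2/(2−ε)]^¼ = 101.8 K.
Greenhouse warming: T_s − T_e = 11.10 K.

11 kelvin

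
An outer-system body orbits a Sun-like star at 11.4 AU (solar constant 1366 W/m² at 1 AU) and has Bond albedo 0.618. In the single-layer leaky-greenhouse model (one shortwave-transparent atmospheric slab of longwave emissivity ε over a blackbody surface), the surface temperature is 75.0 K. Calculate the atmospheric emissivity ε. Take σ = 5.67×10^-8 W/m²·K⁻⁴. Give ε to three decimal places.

Flux at the orbit: S = 1366/(11.4)² = 10.51 W/m².
TOA balance gives T_e = 64.87 K.
Inverting T_s⁴ = 2T_e⁴/(2−ε): (T_e/T_s)⁴ = 0.5595, so ε = 2(1 − 0.5595) = 0.8810.

0.881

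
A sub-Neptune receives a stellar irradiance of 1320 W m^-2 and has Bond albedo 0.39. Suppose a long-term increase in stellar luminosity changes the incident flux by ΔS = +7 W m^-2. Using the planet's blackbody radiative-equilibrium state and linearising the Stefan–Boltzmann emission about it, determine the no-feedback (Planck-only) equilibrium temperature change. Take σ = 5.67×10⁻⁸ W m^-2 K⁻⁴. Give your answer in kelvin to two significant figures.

Reference equilibrium: T_e = [S(1−α)/(4σ)]^(1/4) = 244.1 K.
ΔF = Δ[S(1−α)]/4 = (1−0.39)·+7/4 = 1.067 W m^-2.
The Planck feedback parameter is 4σT_e³ = 3.299 W m^-2/K.
Hence the no-feedback warming is ΔF/(4σT_e³) = 0.324 K.

0.32 K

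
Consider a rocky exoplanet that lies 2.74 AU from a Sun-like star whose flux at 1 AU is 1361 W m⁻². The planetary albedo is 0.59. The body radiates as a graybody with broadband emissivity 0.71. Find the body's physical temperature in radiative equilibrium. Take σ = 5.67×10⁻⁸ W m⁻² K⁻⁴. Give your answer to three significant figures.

147 kelvin

By the inverse-square law, S = 1361/2.74² = 181.3 W m⁻².
Absorbed flux (global mean): S(1−α)/4 = 181.3·0.41/4 = 18.58 W m⁻².
Radiative balance εσT⁴ = 18.58 gives T = [18.58/(0.71·σ)]^(1/4) = 146.6 K.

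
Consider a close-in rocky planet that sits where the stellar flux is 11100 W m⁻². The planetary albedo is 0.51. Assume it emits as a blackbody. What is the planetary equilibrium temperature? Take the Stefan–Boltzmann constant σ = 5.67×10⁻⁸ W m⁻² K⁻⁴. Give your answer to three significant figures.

The planet absorbs (1−α)S over its disc πR² and re-emits over 4πR², so the mean absorbed flux is (1−0.51)·11100/4 = 1360 W m⁻².
Balancing against σT⁴: T = (1360/5.67×10⁻⁸)^(1/4) = 393.5 K.

394 K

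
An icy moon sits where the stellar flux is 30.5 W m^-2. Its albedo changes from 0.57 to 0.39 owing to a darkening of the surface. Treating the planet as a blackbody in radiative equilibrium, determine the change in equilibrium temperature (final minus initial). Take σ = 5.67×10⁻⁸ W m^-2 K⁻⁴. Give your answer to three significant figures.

7.97 kelvin

Before: T₁ = [30.50·0.43/(4σ)]^(1/4) = 87.20 K.
Final:   T₂ = [S(1−0.39)/(4σ)]^(1/4) = 95.17 K.
Change: 95.17 − 87.20 = 7.966 K.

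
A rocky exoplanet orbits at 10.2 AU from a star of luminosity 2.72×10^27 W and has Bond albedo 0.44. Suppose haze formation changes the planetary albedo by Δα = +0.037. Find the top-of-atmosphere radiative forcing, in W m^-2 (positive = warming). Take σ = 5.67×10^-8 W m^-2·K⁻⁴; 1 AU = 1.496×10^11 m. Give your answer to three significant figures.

d = 10.2 × 1.496×10^11 m = 1.526×10^12 m.
Spreading L over a sphere of radius d: S = 2.72×10^27/(4π·1.53×10^12²) = 92.96 W m^-2.
ΔF = −(S/4)Δα = −(92.96/4)×(+0.037) = -0.8599 W m^-2.

-0.860 W m^-2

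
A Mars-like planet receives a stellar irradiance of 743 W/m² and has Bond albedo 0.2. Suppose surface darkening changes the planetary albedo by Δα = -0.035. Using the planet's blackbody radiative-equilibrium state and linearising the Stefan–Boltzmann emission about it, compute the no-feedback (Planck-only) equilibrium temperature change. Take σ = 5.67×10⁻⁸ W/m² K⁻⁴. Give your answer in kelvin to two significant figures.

Reference equilibrium: T_e = [S(1−α)/(4σ)]^(1/4) = 226.3 K.
TOA radiative forcing: ΔF = −S·Δα/4 = −743.0·(-0.035)/4 = 6.501 W/m².
The Planck feedback parameter is 4σT_e³ = 2.627 W/m²/K.
ΔT₀ = ΔF/λ_P = 6.501/2.627 = 2.47 K.

2.5 kelvin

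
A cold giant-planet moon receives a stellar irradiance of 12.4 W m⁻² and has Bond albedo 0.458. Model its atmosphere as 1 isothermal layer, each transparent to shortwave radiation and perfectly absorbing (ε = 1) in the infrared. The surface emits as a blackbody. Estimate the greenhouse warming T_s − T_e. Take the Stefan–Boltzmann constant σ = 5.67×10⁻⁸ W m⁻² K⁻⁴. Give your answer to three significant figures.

OLR = S(1−α)/4 = 1.680 W m⁻²; the top layer radiates at T_e = 73.78 K.
Surface: T_s = (2)^¼·T_e = 87.74 K.
Warming: T_s − T_e = 13.96 K.

14.0 kelvin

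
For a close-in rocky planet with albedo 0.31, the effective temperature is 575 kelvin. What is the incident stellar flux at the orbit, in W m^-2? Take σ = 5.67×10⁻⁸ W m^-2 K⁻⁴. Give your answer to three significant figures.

35900 W m^-2

Invert the energy balance for S: S = 4σT⁴/(1−α).
The emitted flux is σT⁴ = 6198 W m^-2.
S = 4·6198/0.69 = 35930 W m^-2.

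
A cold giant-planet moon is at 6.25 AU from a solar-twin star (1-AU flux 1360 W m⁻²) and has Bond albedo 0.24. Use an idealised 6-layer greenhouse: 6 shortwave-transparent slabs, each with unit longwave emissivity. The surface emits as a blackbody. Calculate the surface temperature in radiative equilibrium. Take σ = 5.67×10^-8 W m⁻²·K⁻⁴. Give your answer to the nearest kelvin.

169 K

By the inverse-square law, S = 1360/6.25² = 34.82 W m⁻².
The effective emission temperature is T_e = [S(1−α)/(4σ)]^¼ = 103.9 K.
Layer-by-layer balance gives σT_s⁴ = (N+1)σT_e⁴, so T_s = 7^¼·103.9 = 169.0 K.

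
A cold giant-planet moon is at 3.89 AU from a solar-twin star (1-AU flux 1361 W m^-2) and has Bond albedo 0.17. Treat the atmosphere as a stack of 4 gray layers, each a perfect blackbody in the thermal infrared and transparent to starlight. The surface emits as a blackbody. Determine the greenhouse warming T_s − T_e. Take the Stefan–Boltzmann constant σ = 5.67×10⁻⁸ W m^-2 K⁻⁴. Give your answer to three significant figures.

66.7 K

Flux at the orbit: S = 1361/(3.89)² = 89.94 W m^-2.
Top-of-atmosphere balance: σT_e⁴ = S(1−α)/4 = 18.66 W m^-2 → T_e = 134.7 K.
Surface: T_s = (5)^¼·T_e = 201.4 K.
So the greenhouse effect raises the surface by 201.4 − 134.7 = 66.72 K.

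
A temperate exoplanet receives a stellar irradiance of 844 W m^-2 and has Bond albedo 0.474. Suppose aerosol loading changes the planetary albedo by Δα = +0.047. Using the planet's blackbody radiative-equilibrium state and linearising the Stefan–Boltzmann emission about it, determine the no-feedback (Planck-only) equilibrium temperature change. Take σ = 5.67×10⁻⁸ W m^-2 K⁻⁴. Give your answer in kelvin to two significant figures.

Unperturbed T_e = [844.0·(1−0.474)/(4σ)]^¼ = 210.3 K.
TOA radiative forcing: ΔF = −S·Δα/4 = −844.0·(+0.047)/4 = -9.917 W m^-2.
Linearising σT⁴ gives d(σT⁴)/dT = 4σT_e³ = 2.111 W m^-2 per K.
Hence the no-feedback warming is ΔF/(4σT_e³) = -4.70 K.

-4.7 K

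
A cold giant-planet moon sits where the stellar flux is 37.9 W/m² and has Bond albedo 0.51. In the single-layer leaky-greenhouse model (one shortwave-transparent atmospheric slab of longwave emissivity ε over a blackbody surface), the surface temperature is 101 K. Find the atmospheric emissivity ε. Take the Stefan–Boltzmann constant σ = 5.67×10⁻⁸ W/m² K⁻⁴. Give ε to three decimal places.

0.426

First, T_e = [37.90·(1−0.51)/(4σ)]^(1/4) = 95.13 K.
T_s⁴ = T_e⁴·2/(2−ε) → ε = 2 − 2(T_e/T_s)⁴ = 2 − 2·(95.13/101)⁴ = 0.4262.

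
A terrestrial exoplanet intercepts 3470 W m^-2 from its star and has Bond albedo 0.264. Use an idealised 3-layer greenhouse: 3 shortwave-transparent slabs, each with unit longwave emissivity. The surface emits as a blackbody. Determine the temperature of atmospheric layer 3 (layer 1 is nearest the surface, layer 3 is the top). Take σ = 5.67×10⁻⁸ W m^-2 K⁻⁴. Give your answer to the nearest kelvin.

OLR = S(1−α)/4 = 638.5 W m^-2; the top layer radiates at T_e = 325.8 K.
Each opaque layer satisfies 2T_j⁴ = T_{j−1}⁴ + T_{j+1}⁴, giving T_k⁴ = (N+1−k)T_e⁴.
With k = 3: T_3 = (3+1−3)^¼·325.8 K = 325.8 K.

326 K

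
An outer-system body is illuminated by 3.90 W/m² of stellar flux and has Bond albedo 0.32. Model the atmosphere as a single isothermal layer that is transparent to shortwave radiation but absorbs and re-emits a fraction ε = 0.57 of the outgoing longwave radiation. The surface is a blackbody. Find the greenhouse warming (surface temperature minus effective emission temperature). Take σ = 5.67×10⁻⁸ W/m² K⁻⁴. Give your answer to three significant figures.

The planet radiates to space at T_e = [S(1−α)/(4σ)]^(1/4) = 58.48 K.
The surface balance (absorbed SW + ε·downward IR = σT_s⁴) with T_a⁴ = T_s⁴/2 reduces to T_s = T_e·[2/(2−ε)]^¼ = 63.59 K.
The atmosphere warms the surface by 5.116 K.

5.12 kelvin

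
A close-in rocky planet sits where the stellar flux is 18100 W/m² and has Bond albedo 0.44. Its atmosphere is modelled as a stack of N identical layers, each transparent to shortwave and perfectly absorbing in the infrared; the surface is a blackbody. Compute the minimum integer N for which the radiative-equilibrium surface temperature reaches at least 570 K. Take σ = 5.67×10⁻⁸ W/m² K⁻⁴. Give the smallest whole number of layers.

2

OLR = S(1−α)/4 = 2534 W/m²; the top layer radiates at T_e = 459.8 K.
T_s = (N+1)^(1/4)·T_e ≥ 570 K requires N+1 ≥ (T_s/T_e)⁴ = (570/459.8)⁴ = 2.362.
The minimum whole number is N = 2.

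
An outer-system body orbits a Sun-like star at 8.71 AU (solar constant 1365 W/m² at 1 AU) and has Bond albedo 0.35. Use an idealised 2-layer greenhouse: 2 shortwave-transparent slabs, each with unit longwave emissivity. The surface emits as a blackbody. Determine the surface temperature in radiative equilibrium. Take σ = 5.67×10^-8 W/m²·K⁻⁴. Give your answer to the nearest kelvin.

112 K

By the inverse-square law, S = 1365/8.71² = 17.99 W/m².
Top-of-atmosphere balance: σT_e⁴ = S(1−α)/4 = 2.924 W/m² → T_e = 84.74 K.
With N = 2 opaque layers, T_s = (N+1)^(1/4)·T_e = 3^(1/4)·84.74 = 111.5 K.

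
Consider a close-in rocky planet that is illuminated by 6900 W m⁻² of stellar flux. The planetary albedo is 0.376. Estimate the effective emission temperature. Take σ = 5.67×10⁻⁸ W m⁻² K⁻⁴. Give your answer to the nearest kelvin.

371 kelvin

The planet absorbs (1−α)S over its disc πR² and re-emits over 4πR², so the mean absorbed flux is (1−0.376)·6900/4 = 1076 W m⁻².
Set σT⁴ = 1076 → T = (1076/σ)^(1/4) = 371.2 K.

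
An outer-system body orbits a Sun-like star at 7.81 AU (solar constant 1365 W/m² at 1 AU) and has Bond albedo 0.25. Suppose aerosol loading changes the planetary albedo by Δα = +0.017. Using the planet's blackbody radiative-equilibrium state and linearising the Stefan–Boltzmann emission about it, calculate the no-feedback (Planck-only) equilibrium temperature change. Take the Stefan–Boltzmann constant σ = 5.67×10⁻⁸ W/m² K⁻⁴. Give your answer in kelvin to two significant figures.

Flux at the orbit: S = 1365/(7.81)² = 22.38 W/m².
The baseline emission temperature is T_e = 92.75 K.
ΔF = −(S/4)Δα = −(22.38/4)×(+0.017) = -0.09511 W/m².
Linearising σT⁴ gives d(σT⁴)/dT = 4σT_e³ = 0.1810 W/m² per K.
ΔT₀ = ΔF/λ_P = -0.09511/0.1810 = -0.526 K.

-0.53 K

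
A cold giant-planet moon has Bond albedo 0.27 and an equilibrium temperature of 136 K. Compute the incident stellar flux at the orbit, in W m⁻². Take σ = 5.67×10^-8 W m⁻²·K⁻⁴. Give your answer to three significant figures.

106 W m⁻²

Invert the energy balance for S: S = 4σT⁴/(1−α).
The emitted flux is σT⁴ = 19.40 W m⁻².
S = 4·19.40/0.73 = 106.3 W m⁻².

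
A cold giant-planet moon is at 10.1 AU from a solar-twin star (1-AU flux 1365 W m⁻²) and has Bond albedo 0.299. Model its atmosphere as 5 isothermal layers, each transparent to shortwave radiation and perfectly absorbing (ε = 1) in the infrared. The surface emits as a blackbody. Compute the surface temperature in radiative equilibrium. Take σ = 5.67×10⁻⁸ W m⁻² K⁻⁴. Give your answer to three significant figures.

Irradiance scales as 1/d², so S = 1365 W m⁻² × (1/10.1)² = 13.38 W m⁻².
The effective emission temperature is T_e = [S(1−α)/(4σ)]^¼ = 80.19 K.
For an N-layer opaque stack, T_s⁴ = (N+1)T_e⁴, hence T_s = (6)^(1/4)×80.19 K = 125.5 K.

126 K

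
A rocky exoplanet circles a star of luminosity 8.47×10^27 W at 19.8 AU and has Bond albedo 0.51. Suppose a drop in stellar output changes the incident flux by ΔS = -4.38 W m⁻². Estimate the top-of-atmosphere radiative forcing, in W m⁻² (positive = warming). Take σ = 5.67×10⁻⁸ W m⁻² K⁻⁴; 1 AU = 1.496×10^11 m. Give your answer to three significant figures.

d = 19.8 × 1.496×10^11 m = 2.962×10^12 m.
Flux at the orbit: S = L/(4πd²) = 8.47×10^27/(4π·(2.96×10^12)²) = 76.82 W m⁻².
Only a fraction (1−α) is absorbed and it's spread over 4πR², so ΔF = (1−α)ΔS/4 = -0.5365 W m⁻².

-0.537 W m⁻²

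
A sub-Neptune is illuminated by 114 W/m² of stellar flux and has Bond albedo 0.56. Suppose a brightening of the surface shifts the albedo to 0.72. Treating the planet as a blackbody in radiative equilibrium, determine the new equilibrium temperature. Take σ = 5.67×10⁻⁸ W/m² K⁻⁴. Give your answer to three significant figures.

T₂ = [S(1−α₂)/(4σ)]^(1/4) = [114.0·0.28/(4σ)]^(1/4) = 108.9 K.

109 K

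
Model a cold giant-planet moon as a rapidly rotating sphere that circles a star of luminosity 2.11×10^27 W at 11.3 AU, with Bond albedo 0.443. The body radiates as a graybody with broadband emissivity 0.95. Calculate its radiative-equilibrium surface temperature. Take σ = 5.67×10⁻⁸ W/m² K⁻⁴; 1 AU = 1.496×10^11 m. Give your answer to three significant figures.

d = 11.3 × 1.496×10^11 m = 1.690×10^12 m.
S = L/(4πd²) = 58.76 W/m².
Absorbed flux (global mean): S(1−α)/4 = 58.76·0.557/4 = 8.182 W/m².
Equating to εσT⁴ with ε = 0.95: T = (8.182/0.95σ)^(1/4) = 111.0 K.

111 kelvin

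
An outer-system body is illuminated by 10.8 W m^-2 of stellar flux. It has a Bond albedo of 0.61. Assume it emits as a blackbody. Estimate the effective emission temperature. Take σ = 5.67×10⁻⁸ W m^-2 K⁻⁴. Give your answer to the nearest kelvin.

66 K

Absorbed flux (global mean): S(1−α)/4 = 10.80·0.39/4 = 1.053 W m^-2.
In equilibrium σT⁴ equals this, so T = 65.65 K.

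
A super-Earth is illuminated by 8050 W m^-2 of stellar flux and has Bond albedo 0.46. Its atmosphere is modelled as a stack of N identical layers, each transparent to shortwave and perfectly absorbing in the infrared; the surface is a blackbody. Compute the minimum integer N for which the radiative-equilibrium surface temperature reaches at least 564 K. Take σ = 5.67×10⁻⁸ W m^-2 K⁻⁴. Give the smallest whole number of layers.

Top-of-atmosphere balance: σT_e⁴ = S(1−α)/4 = 1087 W m^-2 → T_e = 372.1 K.
T_s = (N+1)^(1/4)·T_e ≥ 564 K requires N+1 ≥ (T_s/T_e)⁴ = (564/372.1)⁴ = 5.279.
So N ≥ 4.279; the smallest integer is N = 5.

5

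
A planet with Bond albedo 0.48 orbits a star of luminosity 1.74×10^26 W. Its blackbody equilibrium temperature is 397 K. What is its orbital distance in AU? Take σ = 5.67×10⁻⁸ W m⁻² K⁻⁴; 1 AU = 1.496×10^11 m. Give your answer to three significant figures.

Required flux: S = 4σT⁴/(1−α) = 10830 W m⁻².
S = L/(4πd²) → d = √(L/4πS) = √(1.74×10^26/(4π·10830)) = 3.575×10^10 m = 0.2390 AU.

0.239 AU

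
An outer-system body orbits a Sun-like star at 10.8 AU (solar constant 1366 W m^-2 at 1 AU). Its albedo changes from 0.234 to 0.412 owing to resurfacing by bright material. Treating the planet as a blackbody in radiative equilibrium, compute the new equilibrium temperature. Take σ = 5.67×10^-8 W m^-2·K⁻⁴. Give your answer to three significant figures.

74.2 kelvin

Flux at the orbit: S = 1366/(10.8)² = 11.71 W m^-2.
With the new albedo, S(1−α₂)/4 = 1.722 W m^-2, so T₂ = 74.23 K.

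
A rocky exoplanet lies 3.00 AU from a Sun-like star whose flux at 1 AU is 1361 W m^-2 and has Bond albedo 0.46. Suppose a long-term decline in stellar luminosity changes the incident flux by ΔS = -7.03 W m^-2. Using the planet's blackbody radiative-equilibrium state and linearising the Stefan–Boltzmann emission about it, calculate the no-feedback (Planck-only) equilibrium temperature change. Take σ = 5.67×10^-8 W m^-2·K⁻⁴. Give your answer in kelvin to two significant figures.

Irradiance scales as 1/d², so S = 1361 W m^-2 × (1/3.00)² = 151.2 W m^-2.
Reference equilibrium: T_e = [S(1−α)/(4σ)]^(1/4) = 137.7 K.
TOA radiative forcing: ΔF = (1−α)ΔS/4 = 0.54·(-7.03)/4 = -0.9491 W m^-2.
Planck response: λ_P = 4σT_e³ = 4·5.67×10⁻⁸·(137.7)³ = 0.5928 W m^-2/K.
So ΔT₀ = -0.9491/0.5928 = -1.60 K.

-1.6 kelvin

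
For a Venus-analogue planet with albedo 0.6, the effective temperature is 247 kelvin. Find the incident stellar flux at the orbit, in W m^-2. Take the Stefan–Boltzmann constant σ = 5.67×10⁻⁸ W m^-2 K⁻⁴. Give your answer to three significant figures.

Invert the energy balance for S: S = 4σT⁴/(1−α).
σT⁴ = 5.67×10⁻⁸·(247)⁴ = 211.0 W m^-2.
So S = 4×211.0/(1−0.6) = 2110 W m^-2.

2110 W m^-2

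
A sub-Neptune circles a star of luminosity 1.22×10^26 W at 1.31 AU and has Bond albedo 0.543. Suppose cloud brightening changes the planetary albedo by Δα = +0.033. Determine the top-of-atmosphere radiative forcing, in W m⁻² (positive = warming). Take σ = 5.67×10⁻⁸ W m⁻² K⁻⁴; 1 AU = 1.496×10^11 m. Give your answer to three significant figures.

d = 1.31 × 1.496×10^11 m = 1.960×10^11 m.
Spreading L over a sphere of radius d: S = 1.22×10^26/(4π·1.96×10^11²) = 252.8 W m⁻².
ΔF = −(S/4)Δα = −(252.8/4)×(+0.033) = -2.085 W m⁻².

-2.09 W m⁻²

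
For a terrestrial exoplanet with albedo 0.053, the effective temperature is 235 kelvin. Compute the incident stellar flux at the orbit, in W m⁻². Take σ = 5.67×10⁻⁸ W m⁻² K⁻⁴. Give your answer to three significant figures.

730 W m⁻²

From S(1−α)/4 = σT⁴: S = 4σT⁴/(1−α).
The emitted flux is σT⁴ = 172.9 W m⁻².
So S = 4×172.9/(1−0.053) = 730.4 W m⁻².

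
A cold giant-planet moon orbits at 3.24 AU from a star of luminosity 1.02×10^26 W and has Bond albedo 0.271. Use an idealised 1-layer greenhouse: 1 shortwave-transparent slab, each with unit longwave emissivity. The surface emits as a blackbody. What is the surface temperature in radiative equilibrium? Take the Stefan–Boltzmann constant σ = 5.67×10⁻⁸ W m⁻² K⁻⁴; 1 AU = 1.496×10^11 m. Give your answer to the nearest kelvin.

Orbital distance: d = 3.24 AU = 4.847×10^11 m.
Flux at the orbit: S = L/(4πd²) = 1.02×10^26/(4π·(4.85×10^11)²) = 34.55 W m⁻².
OLR = S(1−α)/4 = 6.297 W m⁻²; the top layer radiates at T_e = 102.7 K.
With N = 1 opaque layers, T_s = (N+1)^(1/4)·T_e = 2^(1/4)·102.7 = 122.1 K.

122 kelvin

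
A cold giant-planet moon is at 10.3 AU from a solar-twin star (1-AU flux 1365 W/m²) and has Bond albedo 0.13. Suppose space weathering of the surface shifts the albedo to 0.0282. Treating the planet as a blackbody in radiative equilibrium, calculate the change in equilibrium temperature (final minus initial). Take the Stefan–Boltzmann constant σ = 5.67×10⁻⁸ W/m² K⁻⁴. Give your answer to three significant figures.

Irradiance scales as 1/d², so S = 1365 W/m² × (1/10.3)² = 12.87 W/m².
Initial: T₁ = [S(1−0.13)/(4σ)]^(1/4) = 83.82 K.
Final:   T₂ = [S(1−0.0282)/(4σ)]^(1/4) = 86.17 K.
ΔT = T₂ − T₁ = 2.351 K.

2.35 K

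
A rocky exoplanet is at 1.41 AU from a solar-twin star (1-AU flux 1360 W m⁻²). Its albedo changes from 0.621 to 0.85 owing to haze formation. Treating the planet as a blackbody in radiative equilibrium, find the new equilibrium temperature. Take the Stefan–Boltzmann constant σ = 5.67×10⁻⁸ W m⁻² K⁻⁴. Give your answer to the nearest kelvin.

Irradiance scales as 1/d², so S = 1360 W m⁻² × (1/1.41)² = 684.1 W m⁻².
With the new albedo, S(1−α₂)/4 = 25.65 W m⁻², so T₂ = 145.8 K.

146 K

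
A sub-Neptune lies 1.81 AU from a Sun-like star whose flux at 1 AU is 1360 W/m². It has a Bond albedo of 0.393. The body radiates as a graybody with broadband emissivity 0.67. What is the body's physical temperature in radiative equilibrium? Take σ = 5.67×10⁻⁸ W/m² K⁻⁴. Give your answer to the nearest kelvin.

202 kelvin

Flux at the orbit: S = 1360/(1.81)² = 415.1 W/m².
The planet absorbs (1−α)S over its disc πR² and re-emits over 4πR², so the mean absorbed flux is (1−0.393)·415.1/4 = 63.00 W/m².
Equating to εσT⁴ with ε = 0.67: T = (63.00/0.67σ)^(1/4) = 201.8 K.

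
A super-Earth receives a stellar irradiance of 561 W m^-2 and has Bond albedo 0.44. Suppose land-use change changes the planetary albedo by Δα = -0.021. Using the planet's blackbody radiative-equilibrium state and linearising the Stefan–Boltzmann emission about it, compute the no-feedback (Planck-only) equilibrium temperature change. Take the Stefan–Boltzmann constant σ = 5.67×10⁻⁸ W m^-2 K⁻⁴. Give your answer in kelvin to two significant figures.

1.8 K

Reference equilibrium: T_e = [S(1−α)/(4σ)]^(1/4) = 192.9 K.
ΔF = −(S/4)Δα = −(561.0/4)×(-0.021) = 2.945 W m^-2.
Planck response: λ_P = 4σT_e³ = 4·5.67×10⁻⁸·(192.9)³ = 1.628 W m^-2/K.
ΔT₀ = ΔF/λ_P = 2.945/1.628 = 1.81 K.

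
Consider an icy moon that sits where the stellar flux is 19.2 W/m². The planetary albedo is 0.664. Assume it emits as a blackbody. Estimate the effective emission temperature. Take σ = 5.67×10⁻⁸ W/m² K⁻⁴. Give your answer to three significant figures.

73.0 kelvin

The planet absorbs (1−α)S over its disc πR² and re-emits over 4πR², so the mean absorbed flux is (1−0.664)·19.20/4 = 1.613 W/m².
Set σT⁴ = 1.613 → T = (1.613/σ)^(1/4) = 73.03 K.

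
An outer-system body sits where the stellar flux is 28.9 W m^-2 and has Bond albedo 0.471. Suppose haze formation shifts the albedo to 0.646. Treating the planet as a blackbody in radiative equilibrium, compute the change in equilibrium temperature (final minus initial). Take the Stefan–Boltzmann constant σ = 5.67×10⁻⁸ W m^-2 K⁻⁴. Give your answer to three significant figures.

-8.66 K

With α = 0.471, T₁ = 90.61 K.
With α = 0.646, T₂ = 81.95 K.
ΔT = T₂ − T₁ = -8.657 K.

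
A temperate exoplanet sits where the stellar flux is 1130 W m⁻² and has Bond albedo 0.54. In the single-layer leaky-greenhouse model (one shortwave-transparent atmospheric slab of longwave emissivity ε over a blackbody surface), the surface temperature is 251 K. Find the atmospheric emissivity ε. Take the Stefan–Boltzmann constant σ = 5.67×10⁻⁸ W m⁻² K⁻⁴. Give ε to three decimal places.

Effective temperature: T_e = [S(1−α)/(4σ)]^(1/4) = 218.8 K.
Inverting T_s⁴ = 2T_e⁴/(2−ε): (T_e/T_s)⁴ = 0.5774, so ε = 2(1 − 0.5774) = 0.8451.

0.845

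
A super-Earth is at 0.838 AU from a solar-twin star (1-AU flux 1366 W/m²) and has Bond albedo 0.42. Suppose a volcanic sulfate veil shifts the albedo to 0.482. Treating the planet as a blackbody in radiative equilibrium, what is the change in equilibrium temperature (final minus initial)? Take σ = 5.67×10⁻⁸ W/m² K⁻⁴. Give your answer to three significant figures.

-7.40 K

Flux at the orbit: S = 1366/(0.838)² = 1945 W/m².
Initial: T₁ = [S(1−0.42)/(4σ)]^(1/4) = 265.6 K.
Final:   T₂ = [S(1−0.482)/(4σ)]^(1/4) = 258.2 K.
Change: 258.2 − 265.6 = -7.401 K.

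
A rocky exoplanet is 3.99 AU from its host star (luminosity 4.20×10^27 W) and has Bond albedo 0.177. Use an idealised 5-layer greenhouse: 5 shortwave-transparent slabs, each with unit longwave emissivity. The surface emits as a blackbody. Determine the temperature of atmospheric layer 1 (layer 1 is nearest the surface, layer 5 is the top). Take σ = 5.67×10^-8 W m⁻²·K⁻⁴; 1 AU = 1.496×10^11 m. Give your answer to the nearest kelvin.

361 K

Orbital distance: d = 3.99 AU = 5.969×10^11 m.
Flux at the orbit: S = L/(4πd²) = 4.20×10^27/(4π·(5.97×10^11)²) = 938.1 W m⁻².
The effective emission temperature is T_e = [S(1−α)/(4σ)]^¼ = 241.5 K.
Each opaque layer satisfies 2T_j⁴ = T_{j−1}⁴ + T_{j+1}⁴, giving T_k⁴ = (N+1−k)T_e⁴.
With k = 1: T_1 = (5+1−1)^¼·241.5 K = 361.2 K.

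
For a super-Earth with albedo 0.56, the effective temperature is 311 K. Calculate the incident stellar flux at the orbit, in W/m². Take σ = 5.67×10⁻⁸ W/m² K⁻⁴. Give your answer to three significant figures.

4820 W/m²

Invert the energy balance for S: S = 4σT⁴/(1−α).
The emitted flux is σT⁴ = 530.4 W/m².
S = 4·530.4/0.44 = 4822 W/m².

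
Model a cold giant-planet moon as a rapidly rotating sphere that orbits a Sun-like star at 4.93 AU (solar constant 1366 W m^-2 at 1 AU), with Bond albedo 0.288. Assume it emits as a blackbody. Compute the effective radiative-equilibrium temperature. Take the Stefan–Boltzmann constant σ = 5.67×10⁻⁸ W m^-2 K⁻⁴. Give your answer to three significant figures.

By the inverse-square law, S = 1366/4.93² = 56.20 W m^-2.
Averaging over the sphere, the absorbed flux is S(1−α)/4 = 10.00 W m^-2.
In equilibrium σT⁴ equals this, so T = 115.3 K.

115 K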